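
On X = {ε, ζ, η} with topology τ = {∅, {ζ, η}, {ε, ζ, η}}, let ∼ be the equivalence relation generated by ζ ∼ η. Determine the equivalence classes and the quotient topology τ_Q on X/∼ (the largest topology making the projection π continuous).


X/∼ = {[ε], [ζ=η]}; |τ_Q| = 3.

Equivalence classes: [ε], [ζ=η].
Quotient map π: X → X/∼ sends ε ↦ [ε], ζ ↦ [ζ=η], η ↦ [ζ=η].
For each subset V ⊆ X/∼, compute π^{-1}(V) ⊆ X and check whether π^{-1}(V) ∈ τ. V is open in τ_Q iff π^{-1}(V) ∈ τ.
  V = {}: π^{-1}(V) = ∅ ∈ τ ✓.
  V = {[ε]}: π^{-1}(V) = {ε} ∉ τ ✗.
  V = {[ζ=η]}: π^{-1}(V) = {ζ, η} ∈ τ ✓.
  V = {[ε], [ζ=η]}: π^{-1}(V) = {ε, ζ, η} ∈ τ ✓.
Open sets in the quotient: τ_Q = {{}, {[ζ=η]}, {[ε], [ζ=η]}} (3 elements).


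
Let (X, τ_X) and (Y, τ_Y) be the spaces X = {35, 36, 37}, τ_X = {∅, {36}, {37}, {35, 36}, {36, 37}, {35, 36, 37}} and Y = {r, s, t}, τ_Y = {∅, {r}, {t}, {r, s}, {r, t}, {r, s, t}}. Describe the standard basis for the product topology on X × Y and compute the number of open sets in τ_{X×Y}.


Basis B = {∅ × ∅, {36} × {r}, {36} × {t}, {37} × {r}, {37} × {t}, {35, 36} × {r}, {35, 36} × {t}, {36} × {r, s}, {36} × {r, t}, {36, 37} × {r}, {36, 37} × {t}, {37} × {r, s}, {37} × {r, t}, {35, 36, 37} × {r}, {35, 36, 37} × {t}, {36} × {r, s, t}, {37} × {r, s, t}, {35, 36} × {r, s}, {35, 36} × {r, t}, {36, 37} × {r, s}, {36, 37} × {r, t}, {35, 36} × {r, s, t}, {35, 36, 37} × {r, s}, {35, 36, 37} × {r, t}, {36, 37} × {r, s, t}, {35, 36, 37} × {r, s, t}}; |τ_{X×Y}| = 108.

Enumerate products U × V with U ∈ τ_X, V ∈ τ_Y (deduplicated):
  ∅ × ∅ = {} (∅)
  {36} × {r} = {(36,r)}
  {36} × {t} = {(36,t)}
  {37} × {r} = {(37,r)}
  {37} × {t} = {(37,t)}
  {35, 36} × {r} = {(35,r), (36,r)}
  {35, 36} × {t} = {(35,t), (36,t)}
  {36} × {r, s} = {(36,r), (36,s)}
  {36} × {r, t} = {(36,r), (36,t)}
  {36, 37} × {r} = {(36,r), (37,r)}
  {36, 37} × {t} = {(36,t), (37,t)}
  {37} × {r, s} = {(37,r), (37,s)}
  {37} × {r, t} = {(37,r), (37,t)}
  {35, 36, 37} × {r} = {(35,r), (36,r), (37,r)}
  {35, 36, 37} × {t} = {(35,t), (36,t), (37,t)}
  {36} × {r, s, t} = {(36,r), (36,s), (36,t)}
  {37} × {r, s, t} = {(37,r), (37,s), (37,t)}
  {35, 36} × {r, s} = {(35,r), (35,s), (36,r), (36,s)}
  {35, 36} × {r, t} = {(35,r), (35,t), (36,r), (36,t)}
  {36, 37} × {r, s} = {(36,r), (36,s), (37,r), (37,s)}
  {36, 37} × {r, t} = {(36,r), (36,t), (37,r), (37,t)}
  {35, 36} × {r, s, t} = {(35,r), (35,s), (35,t), (36,r), (36,s), (36,t)}
  {35, 36, 37} × {r, s} = {(35,r), (35,s), (36,r), (36,s), (37,r), (37,s)}
  {35, 36, 37} × {r, t} = {(35,r), (35,t), (36,r), (36,t), (37,r), (37,t)}
  {36, 37} × {r, s, t} = {(36,r), (36,s), (36,t), (37,r), (37,s), (37,t)}
  {35, 36, 37} × {r, s, t} = {(35,r), (35,s), (35,t), (36,r), (36,s), (36,t), (37,r), (37,s), (37,t)}
These 26 distinct sets form the basis B.
Close under arbitrary unions to get τ_{X×Y}; counting gives |τ_{X×Y}| = 108.


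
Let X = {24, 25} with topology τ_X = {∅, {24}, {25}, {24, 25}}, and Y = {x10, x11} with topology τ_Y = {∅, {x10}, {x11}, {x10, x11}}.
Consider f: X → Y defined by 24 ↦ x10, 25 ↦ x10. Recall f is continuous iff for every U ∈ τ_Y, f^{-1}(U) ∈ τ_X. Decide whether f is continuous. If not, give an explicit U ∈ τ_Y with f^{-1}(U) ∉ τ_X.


f IS continuous.

Compute f^{-1}(U) for each U ∈ τ_Y:
  U = ∅: f^{-1}(U) = ∅ ∈ τ_X ✓.
  U = {x10}: f^{-1}(U) = {24, 25} ∈ τ_X ✓.
  U = {x11}: f^{-1}(U) = ∅ ∈ τ_X ✓.
  U = {x10, x11}: f^{-1}(U) = {24, 25} ∈ τ_X ✓.
Every preimage lies in τ_X, so f IS continuous.


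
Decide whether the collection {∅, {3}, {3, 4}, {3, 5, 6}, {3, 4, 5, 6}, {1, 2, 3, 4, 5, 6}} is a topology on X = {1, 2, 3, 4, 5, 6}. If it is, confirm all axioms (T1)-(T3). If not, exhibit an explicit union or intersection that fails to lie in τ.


τ IS a topology on X.

Axiom (T1): ∅ ∈ τ? Yes; X ∈ τ? Yes.
Axiom (T2/T3): check pairwise unions and intersections of members of τ.
All pairwise intersections and unions checked — each lies in τ. Therefore τ satisfies (T1), (T2), (T3): it IS a topology on X.


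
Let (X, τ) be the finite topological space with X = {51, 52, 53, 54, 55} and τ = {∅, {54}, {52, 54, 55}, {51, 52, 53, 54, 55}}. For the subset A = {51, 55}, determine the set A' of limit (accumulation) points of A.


A' = {51, 52, 53}

For each x ∈ X, list the open sets U ∈ τ with x ∈ U, then check whether U ∩ (A ∖ {x}) ≠ ∅ for every such U.
  x = 51: opens ∋ x are {51, 52, 53, 54, 55}; each meets A ∖ {51}, so x IS a limit point.
  x = 52: opens ∋ x are {52, 54, 55}, {51, 52, 53, 54, 55}; each meets A ∖ {52}, so x IS a limit point.
  x = 53: opens ∋ x are {51, 52, 53, 54, 55}; each meets A ∖ {53}, so x IS a limit point.
  x = 54: open {54} ∋ x has {54} ∩ (A ∖ {54}) = ∅, so x is NOT a limit point.
  x = 55: open {52, 54, 55} ∋ x has {52, 54, 55} ∩ (A ∖ {55}) = ∅, so x is NOT a limit point.
Collecting: A' = {51, 52, 53}.


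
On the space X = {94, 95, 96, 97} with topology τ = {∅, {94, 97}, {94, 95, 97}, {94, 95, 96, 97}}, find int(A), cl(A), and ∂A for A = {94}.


int(A) = ∅, cl(A) = {94, 95, 96, 97}, ∂A = {94, 95, 96, 97}.

Closed sets in (X, τ) are complements of opens:
  closed(X, τ) = {∅, {96}, {95, 96}, {94, 95, 96, 97}}.
int(A) = ⋃ {U ∈ τ : U ⊆ A}. Opens contained in A: ∅.
Taking the union of these: int(A) = ∅.
cl(A) = ⋂ {C closed : A ⊆ C}. Closed sets containing A: {94, 95, 96, 97}.
Intersecting these: cl(A) = {94, 95, 96, 97}.
∂A = cl(A) ∖ int(A) = {94, 95, 96, 97} ∖ ∅ = {94, 95, 96, 97}.


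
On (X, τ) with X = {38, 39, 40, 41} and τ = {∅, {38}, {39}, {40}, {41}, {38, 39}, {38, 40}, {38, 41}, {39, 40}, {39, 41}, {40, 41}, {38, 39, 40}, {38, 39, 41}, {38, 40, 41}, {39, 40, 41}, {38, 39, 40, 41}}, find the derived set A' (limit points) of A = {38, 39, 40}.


A' = ∅

For each x ∈ X, list the open sets U ∈ τ with x ∈ U, then check whether U ∩ (A ∖ {x}) ≠ ∅ for every such U.
  x = 38: open {38} ∋ x has {38} ∩ (A ∖ {38}) = ∅, so x is NOT a limit point.
  x = 39: open {39} ∋ x has {39} ∩ (A ∖ {39}) = ∅, so x is NOT a limit point.
  x = 40: open {40} ∋ x has {40} ∩ (A ∖ {40}) = ∅, so x is NOT a limit point.
  x = 41: open {41} ∋ x has {41} ∩ (A ∖ {41}) = ∅, so x is NOT a limit point.
Collecting: A' = ∅.


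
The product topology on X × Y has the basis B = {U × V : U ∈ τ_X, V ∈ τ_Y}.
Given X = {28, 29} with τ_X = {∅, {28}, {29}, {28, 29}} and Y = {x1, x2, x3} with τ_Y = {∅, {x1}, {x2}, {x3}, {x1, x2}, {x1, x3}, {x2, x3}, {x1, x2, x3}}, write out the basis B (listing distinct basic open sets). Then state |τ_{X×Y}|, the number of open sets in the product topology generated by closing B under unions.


Basis B = {∅ × ∅, {28} × {x1}, {28} × {x2}, {28} × {x3}, {29} × {x1}, {29} × {x2}, {29} × {x3}, {28} × {x1, x2}, {28} × {x1, x3}, {28, 29} × {x1}, {28} × {x2, x3}, {28, 29} × {x2}, {28, 29} × {x3}, {29} × {x1, x2}, {29} × {x1, x3}, {29} × {x2, x3}, {28} × {x1, x2, x3}, {29} × {x1, x2, x3}, {28, 29} × {x1, x2}, {28, 29} × {x1, x3}, {28, 29} × {x2, x3}, {28, 29} × {x1, x2, x3}}; |τ_{X×Y}| = 64.

Enumerate products U × V with U ∈ τ_X, V ∈ τ_Y (deduplicated):
  ∅ × ∅ = {} (∅)
  {28} × {x1} = {(28,x1)}
  {28} × {x2} = {(28,x2)}
  {28} × {x3} = {(28,x3)}
  {29} × {x1} = {(29,x1)}
  {29} × {x2} = {(29,x2)}
  {29} × {x3} = {(29,x3)}
  {28} × {x1, x2} = {(28,x1), (28,x2)}
  {28} × {x1, x3} = {(28,x1), (28,x3)}
  {28, 29} × {x1} = {(28,x1), (29,x1)}
  {28} × {x2, x3} = {(28,x2), (28,x3)}
  {28, 29} × {x2} = {(28,x2), (29,x2)}
  {28, 29} × {x3} = {(28,x3), (29,x3)}
  {29} × {x1, x2} = {(29,x1), (29,x2)}
  {29} × {x1, x3} = {(29,x1), (29,x3)}
  {29} × {x2, x3} = {(29,x2), (29,x3)}
  {28} × {x1, x2, x3} = {(28,x1), (28,x2), (28,x3)}
  {29} × {x1, x2, x3} = {(29,x1), (29,x2), (29,x3)}
  {28, 29} × {x1, x2} = {(28,x1), (28,x2), (29,x1), (29,x2)}
  {28, 29} × {x1, x3} = {(28,x1), (28,x3), (29,x1), (29,x3)}
  {28, 29} × {x2, x3} = {(28,x2), (28,x3), (29,x2), (29,x3)}
  {28, 29} × {x1, x2, x3} = {(28,x1), (28,x2), (28,x3), (29,x1), (29,x2), (29,x3)}
These 22 distinct sets form the basis B.
Close under arbitrary unions to get τ_{X×Y}; counting gives |τ_{X×Y}| = 64.


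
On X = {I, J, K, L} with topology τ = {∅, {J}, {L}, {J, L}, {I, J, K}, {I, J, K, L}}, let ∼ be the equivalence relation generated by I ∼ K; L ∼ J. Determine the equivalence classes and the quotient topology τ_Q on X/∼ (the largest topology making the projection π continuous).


X/∼ = {[I=K], [J=L]}; |τ_Q| = 3.

Equivalence classes: [I=K], [J=L].
Quotient map π: X → X/∼ sends I ↦ [I=K], J ↦ [J=L], K ↦ [I=K], L ↦ [J=L].
For each subset V ⊆ X/∼, compute π^{-1}(V) ⊆ X and check whether π^{-1}(V) ∈ τ. V is open in τ_Q iff π^{-1}(V) ∈ τ.
  V = {}: π^{-1}(V) = ∅ ∈ τ ✓.
  V = {[I=K]}: π^{-1}(V) = {I, K} ∉ τ ✗.
  V = {[J=L]}: π^{-1}(V) = {J, L} ∈ τ ✓.
  V = {[I=K], [J=L]}: π^{-1}(V) = {I, J, K, L} ∈ τ ✓.
Open sets in the quotient: τ_Q = {{}, {[J=L]}, {[I=K], [J=L]}} (3 elements).


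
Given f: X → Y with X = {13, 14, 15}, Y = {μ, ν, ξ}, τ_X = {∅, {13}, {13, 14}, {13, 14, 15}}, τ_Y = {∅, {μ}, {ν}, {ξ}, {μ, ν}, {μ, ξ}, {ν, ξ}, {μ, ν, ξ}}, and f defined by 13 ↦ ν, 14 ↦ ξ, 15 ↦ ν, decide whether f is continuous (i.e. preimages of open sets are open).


f is NOT continuous.

Compute f^{-1}(U) for each U ∈ τ_Y:
  U = ∅: f^{-1}(U) = ∅ ∈ τ_X ✓.
  U = {μ}: f^{-1}(U) = ∅ ∈ τ_X ✓.
  U = {ν}: f^{-1}(U) = {13, 15} ∉ τ_X ✗.
  U = {ξ}: f^{-1}(U) = {14} ∉ τ_X ✗.
  U = {μ, ν}: f^{-1}(U) = {13, 15} ∉ τ_X ✗.
  U = {μ, ξ}: f^{-1}(U) = {14} ∉ τ_X ✗.
  U = {ν, ξ}: f^{-1}(U) = {13, 14, 15} ∈ τ_X ✓.
  U = {μ, ν, ξ}: f^{-1}(U) = {13, 14, 15} ∈ τ_X ✓.
Found U = {ν} with f^{-1}(U) = {13, 15} not in τ_X. Therefore f is NOT continuous.


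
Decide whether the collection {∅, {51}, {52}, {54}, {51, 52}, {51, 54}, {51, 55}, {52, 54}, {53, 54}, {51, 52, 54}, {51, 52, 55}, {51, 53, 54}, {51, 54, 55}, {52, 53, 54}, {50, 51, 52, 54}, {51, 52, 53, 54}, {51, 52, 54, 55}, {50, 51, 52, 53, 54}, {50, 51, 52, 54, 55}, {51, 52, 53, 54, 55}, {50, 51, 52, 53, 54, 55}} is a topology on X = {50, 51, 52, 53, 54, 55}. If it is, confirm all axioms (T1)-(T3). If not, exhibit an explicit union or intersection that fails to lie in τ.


τ is NOT a topology on X.

Axiom (T1): ∅ ∈ τ? Yes; X ∈ τ? Yes.
Axiom (T2/T3): check pairwise unions and intersections of members of τ.
Counterexample for (T2): {51, 55} ∪ {53, 54} = {51, 53, 54, 55} ∉ τ. Therefore τ is NOT a topology.


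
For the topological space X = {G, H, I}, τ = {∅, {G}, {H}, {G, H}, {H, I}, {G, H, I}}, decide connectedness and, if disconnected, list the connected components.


(X, τ) is disconnected; components = [{G}, {H, I}].

Find clopen sets (U ∈ τ with X ∖ U ∈ τ):
  U = ∅, X ∖ U = {G, H, I} — both open, so U is clopen.
  U = {G}, X ∖ U = {H, I} — both open, so U is clopen.
  U = {H, I}, X ∖ U = {G} — both open, so U is clopen.
  U = {G, H, I}, X ∖ U = ∅ — both open, so U is clopen.
Nontrivial clopen(s) exist: e.g. {G}. So (X, τ) is disconnected.
Compute connected components by grouping points that agree on all clopens:
  component: {G}
  component: {H, I}


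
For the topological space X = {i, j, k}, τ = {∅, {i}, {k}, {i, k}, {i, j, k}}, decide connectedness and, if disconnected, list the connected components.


(X, τ) is connected.

Find clopen sets (U ∈ τ with X ∖ U ∈ τ):
  U = ∅, X ∖ U = {i, j, k} — both open, so U is clopen.
  U = {i, j, k}, X ∖ U = ∅ — both open, so U is clopen.
Only trivial clopens (∅ and X) exist, so (X, τ) is connected.
Compute connected components by grouping points that agree on all clopens:
  component: {i, j, k}


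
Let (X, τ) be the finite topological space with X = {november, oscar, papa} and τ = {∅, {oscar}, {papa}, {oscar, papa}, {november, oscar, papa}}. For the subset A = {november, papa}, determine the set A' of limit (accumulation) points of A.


A' = {november}

For each x ∈ X, list the open sets U ∈ τ with x ∈ U, then check whether U ∩ (A ∖ {x}) ≠ ∅ for every such U.
  x = november: opens ∋ x are {november, oscar, papa}; each meets A ∖ {november}, so x IS a limit point.
  x = oscar: open {oscar} ∋ x has {oscar} ∩ (A ∖ {oscar}) = ∅, so x is NOT a limit point.
  x = papa: open {papa} ∋ x has {papa} ∩ (A ∖ {papa}) = ∅, so x is NOT a limit point.
Collecting: A' = {november}.


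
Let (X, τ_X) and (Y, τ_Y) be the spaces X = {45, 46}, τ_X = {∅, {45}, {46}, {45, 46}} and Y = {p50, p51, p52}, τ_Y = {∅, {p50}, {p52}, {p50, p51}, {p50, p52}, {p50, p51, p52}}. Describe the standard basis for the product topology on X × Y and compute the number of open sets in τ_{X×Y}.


Basis B = {∅ × ∅, {45} × {p50}, {45} × {p52}, {46} × {p50}, {46} × {p52}, {45} × {p50, p51}, {45} × {p50, p52}, {45, 46} × {p50}, {45, 46} × {p52}, {46} × {p50, p51}, {46} × {p50, p52}, {45} × {p50, p51, p52}, {46} × {p50, p51, p52}, {45, 46} × {p50, p51}, {45, 46} × {p50, p52}, {45, 46} × {p50, p51, p52}}; |τ_{X×Y}| = 36.

Enumerate products U × V with U ∈ τ_X, V ∈ τ_Y (deduplicated):
  ∅ × ∅ = {} (∅)
  {45} × {p50} = {(45,p50)}
  {45} × {p52} = {(45,p52)}
  {46} × {p50} = {(46,p50)}
  {46} × {p52} = {(46,p52)}
  {45} × {p50, p51} = {(45,p50), (45,p51)}
  {45} × {p50, p52} = {(45,p50), (45,p52)}
  {45, 46} × {p50} = {(45,p50), (46,p50)}
  {45, 46} × {p52} = {(45,p52), (46,p52)}
  {46} × {p50, p51} = {(46,p50), (46,p51)}
  {46} × {p50, p52} = {(46,p50), (46,p52)}
  {45} × {p50, p51, p52} = {(45,p50), (45,p51), (45,p52)}
  {46} × {p50, p51, p52} = {(46,p50), (46,p51), (46,p52)}
  {45, 46} × {p50, p51} = {(45,p50), (45,p51), (46,p50), (46,p51)}
  {45, 46} × {p50, p52} = {(45,p50), (45,p52), (46,p50), (46,p52)}
  {45, 46} × {p50, p51, p52} = {(45,p50), (45,p51), (45,p52), (46,p50), (46,p51), (46,p52)}
These 16 distinct sets form the basis B.
Close under arbitrary unions to get τ_{X×Y}; counting gives |τ_{X×Y}| = 36.


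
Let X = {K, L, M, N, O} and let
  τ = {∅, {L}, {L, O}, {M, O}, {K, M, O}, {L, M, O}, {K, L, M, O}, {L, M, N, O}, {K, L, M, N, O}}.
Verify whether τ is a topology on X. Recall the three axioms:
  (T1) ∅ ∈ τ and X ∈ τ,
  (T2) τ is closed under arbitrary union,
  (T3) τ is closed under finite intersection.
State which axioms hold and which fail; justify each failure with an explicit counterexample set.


τ is NOT a topology on X.

Axiom (T1): ∅ ∈ τ? Yes; X ∈ τ? Yes.
Axiom (T2/T3): check pairwise unions and intersections of members of τ.
Counterexample for (T3): {L, O} ∩ {M, O} = {O} ∉ τ. Therefore τ is NOT a topology.


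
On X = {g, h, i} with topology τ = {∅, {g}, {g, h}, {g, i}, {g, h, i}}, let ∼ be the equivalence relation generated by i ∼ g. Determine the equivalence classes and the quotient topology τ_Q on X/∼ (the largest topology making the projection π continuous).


X/∼ = {[g=i], [h]}; |τ_Q| = 3.

Equivalence classes: [g=i], [h].
Quotient map π: X → X/∼ sends g ↦ [g=i], h ↦ [h], i ↦ [g=i].
For each subset V ⊆ X/∼, compute π^{-1}(V) ⊆ X and check whether π^{-1}(V) ∈ τ. V is open in τ_Q iff π^{-1}(V) ∈ τ.
  V = {}: π^{-1}(V) = ∅ ∈ τ ✓.
  V = {[g=i]}: π^{-1}(V) = {g, i} ∈ τ ✓.
  V = {[h]}: π^{-1}(V) = {h} ∉ τ ✗.
  V = {[g=i], [h]}: π^{-1}(V) = {g, h, i} ∈ τ ✓.
Open sets in the quotient: τ_Q = {{}, {[g=i]}, {[g=i], [h]}} (3 elements).


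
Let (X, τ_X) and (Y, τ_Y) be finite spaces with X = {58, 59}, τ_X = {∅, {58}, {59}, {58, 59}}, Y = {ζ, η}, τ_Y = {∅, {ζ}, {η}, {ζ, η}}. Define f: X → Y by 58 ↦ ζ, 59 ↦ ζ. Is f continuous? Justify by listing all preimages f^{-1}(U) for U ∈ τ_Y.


f IS continuous.

Compute f^{-1}(U) for each U ∈ τ_Y:
  U = ∅: f^{-1}(U) = ∅ ∈ τ_X ✓.
  U = {ζ}: f^{-1}(U) = {58, 59} ∈ τ_X ✓.
  U = {η}: f^{-1}(U) = ∅ ∈ τ_X ✓.
  U = {ζ, η}: f^{-1}(U) = {58, 59} ∈ τ_X ✓.
Every preimage lies in τ_X, so f IS continuous.


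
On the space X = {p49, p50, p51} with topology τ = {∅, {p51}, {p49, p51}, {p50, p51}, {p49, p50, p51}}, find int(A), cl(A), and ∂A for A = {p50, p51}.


int(A) = {p50, p51}, cl(A) = {p49, p50, p51}, ∂A = {p49}.

Closed sets in (X, τ) are complements of opens:
  closed(X, τ) = {∅, {p49}, {p50}, {p49, p50}, {p49, p50, p51}}.
int(A) = ⋃ {U ∈ τ : U ⊆ A}. Opens contained in A: ∅, {p51}, {p50, p51}.
Taking the union of these: int(A) = {p50, p51}.
cl(A) = ⋂ {C closed : A ⊆ C}. Closed sets containing A: {p49, p50, p51}.
Intersecting these: cl(A) = {p49, p50, p51}.
∂A = cl(A) ∖ int(A) = {p49, p50, p51} ∖ {p50, p51} = {p49}.


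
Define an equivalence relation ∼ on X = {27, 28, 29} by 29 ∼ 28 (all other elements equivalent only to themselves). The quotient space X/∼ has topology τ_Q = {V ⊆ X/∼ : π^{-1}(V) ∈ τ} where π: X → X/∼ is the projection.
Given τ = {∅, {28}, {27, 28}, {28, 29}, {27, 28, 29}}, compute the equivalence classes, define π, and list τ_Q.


X/∼ = {[27], [28=29]}; |τ_Q| = 3.

Equivalence classes: [27], [28=29].
Quotient map π: X → X/∼ sends 27 ↦ [27], 28 ↦ [28=29], 29 ↦ [28=29].
For each subset V ⊆ X/∼, compute π^{-1}(V) ⊆ X and check whether π^{-1}(V) ∈ τ. V is open in τ_Q iff π^{-1}(V) ∈ τ.
  V = {}: π^{-1}(V) = ∅ ∈ τ ✓.
  V = {[27]}: π^{-1}(V) = {27} ∉ τ ✗.
  V = {[28=29]}: π^{-1}(V) = {28, 29} ∈ τ ✓.
  V = {[27], [28=29]}: π^{-1}(V) = {27, 28, 29} ∈ τ ✓.
Open sets in the quotient: τ_Q = {{}, {[28=29]}, {[27], [28=29]}} (3 elements).


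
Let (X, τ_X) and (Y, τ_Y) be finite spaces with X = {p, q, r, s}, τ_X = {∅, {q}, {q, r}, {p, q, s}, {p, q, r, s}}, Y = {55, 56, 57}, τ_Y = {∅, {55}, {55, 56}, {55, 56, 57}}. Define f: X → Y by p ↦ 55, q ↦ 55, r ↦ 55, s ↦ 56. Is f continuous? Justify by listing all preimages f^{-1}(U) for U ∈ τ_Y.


f is NOT continuous.

Compute f^{-1}(U) for each U ∈ τ_Y:
  U = ∅: f^{-1}(U) = ∅ ∈ τ_X ✓.
  U = {55}: f^{-1}(U) = {p, q, r} ∉ τ_X ✗.
  U = {55, 56}: f^{-1}(U) = {p, q, r, s} ∈ τ_X ✓.
  U = {55, 56, 57}: f^{-1}(U) = {p, q, r, s} ∈ τ_X ✓.
Found U = {55} with f^{-1}(U) = {p, q, r} not in τ_X. Therefore f is NOT continuous.


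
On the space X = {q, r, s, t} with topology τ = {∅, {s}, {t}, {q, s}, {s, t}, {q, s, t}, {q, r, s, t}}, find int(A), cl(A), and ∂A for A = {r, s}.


int(A) = {s}, cl(A) = {q, r, s}, ∂A = {q, r}.

Closed sets in (X, τ) are complements of opens:
  closed(X, τ) = {∅, {r}, {q, r}, {r, t}, {q, r, s}, {q, r, t}, {q, r, s, t}}.
int(A) = ⋃ {U ∈ τ : U ⊆ A}. Opens contained in A: ∅, {s}.
Taking the union of these: int(A) = {s}.
cl(A) = ⋂ {C closed : A ⊆ C}. Closed sets containing A: {q, r, s}, {q, r, s, t}.
Intersecting these: cl(A) = {q, r, s}.
∂A = cl(A) ∖ int(A) = {q, r, s} ∖ {s} = {q, r}.


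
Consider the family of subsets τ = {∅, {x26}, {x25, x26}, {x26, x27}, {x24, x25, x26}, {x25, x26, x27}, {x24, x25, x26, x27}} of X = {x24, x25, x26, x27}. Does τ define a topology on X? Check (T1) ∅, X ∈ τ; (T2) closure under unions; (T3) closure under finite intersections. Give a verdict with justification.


τ IS a topology on X.

Axiom (T1): ∅ ∈ τ? Yes; X ∈ τ? Yes.
Axiom (T2/T3): check pairwise unions and intersections of members of τ.
All pairwise intersections and unions checked — each lies in τ. Therefore τ satisfies (T1), (T2), (T3): it IS a topology on X.


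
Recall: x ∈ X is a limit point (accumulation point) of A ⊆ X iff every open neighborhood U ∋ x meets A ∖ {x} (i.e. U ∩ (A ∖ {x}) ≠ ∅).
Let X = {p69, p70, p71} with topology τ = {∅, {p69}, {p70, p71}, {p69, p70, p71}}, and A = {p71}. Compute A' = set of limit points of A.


A' = {p70}

For each x ∈ X, list the open sets U ∈ τ with x ∈ U, then check whether U ∩ (A ∖ {x}) ≠ ∅ for every such U.
  x = p69: open {p69} ∋ x has {p69} ∩ (A ∖ {p69}) = ∅, so x is NOT a limit point.
  x = p70: opens ∋ x are {p70, p71}, {p69, p70, p71}; each meets A ∖ {p70}, so x IS a limit point.
  x = p71: open {p70, p71} ∋ x has {p70, p71} ∩ (A ∖ {p71}) = ∅, so x is NOT a limit point.
Collecting: A' = {p70}.


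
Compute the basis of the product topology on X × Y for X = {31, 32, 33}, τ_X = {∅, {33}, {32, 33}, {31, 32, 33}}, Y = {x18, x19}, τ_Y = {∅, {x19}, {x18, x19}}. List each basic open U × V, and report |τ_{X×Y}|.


Basis B = {∅ × ∅, {33} × {x19}, {32, 33} × {x19}, {33} × {x18, x19}, {31, 32, 33} × {x19}, {32, 33} × {x18, x19}, {31, 32, 33} × {x18, x19}}; |τ_{X×Y}| = 10.

Enumerate products U × V with U ∈ τ_X, V ∈ τ_Y (deduplicated):
  ∅ × ∅ = {} (∅)
  {33} × {x19} = {(33,x19)}
  {32, 33} × {x19} = {(32,x19), (33,x19)}
  {33} × {x18, x19} = {(33,x18), (33,x19)}
  {31, 32, 33} × {x19} = {(31,x19), (32,x19), (33,x19)}
  {32, 33} × {x18, x19} = {(32,x18), (32,x19), (33,x18), (33,x19)}
  {31, 32, 33} × {x18, x19} = {(31,x18), (31,x19), (32,x18), (32,x19), (33,x18), (33,x19)}
These 7 distinct sets form the basis B.
Close under arbitrary unions to get τ_{X×Y}; counting gives |τ_{X×Y}| = 10.


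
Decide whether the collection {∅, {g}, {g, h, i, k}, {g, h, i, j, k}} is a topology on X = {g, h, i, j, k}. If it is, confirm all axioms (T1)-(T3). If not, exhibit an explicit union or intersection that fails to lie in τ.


τ IS a topology on X.

Axiom (T1): ∅ ∈ τ? Yes; X ∈ τ? Yes.
Axiom (T2/T3): check pairwise unions and intersections of members of τ.
All pairwise intersections and unions checked — each lies in τ. Therefore τ satisfies (T1), (T2), (T3): it IS a topology on X.


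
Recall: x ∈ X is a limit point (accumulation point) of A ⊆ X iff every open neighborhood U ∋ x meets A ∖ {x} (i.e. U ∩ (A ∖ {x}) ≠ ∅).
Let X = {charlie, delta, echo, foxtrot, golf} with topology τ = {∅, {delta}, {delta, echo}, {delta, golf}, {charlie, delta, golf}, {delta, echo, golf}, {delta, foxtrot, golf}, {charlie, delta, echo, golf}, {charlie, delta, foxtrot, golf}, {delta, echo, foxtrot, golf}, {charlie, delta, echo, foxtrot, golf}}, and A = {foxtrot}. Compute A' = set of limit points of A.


A' = ∅

For each x ∈ X, list the open sets U ∈ τ with x ∈ U, then check whether U ∩ (A ∖ {x}) ≠ ∅ for every such U.
  x = charlie: open {charlie, delta, golf} ∋ x has {charlie, delta, golf} ∩ (A ∖ {charlie}) = ∅, so x is NOT a limit point.
  x = delta: open {delta} ∋ x has {delta} ∩ (A ∖ {delta}) = ∅, so x is NOT a limit point.
  x = echo: open {delta, echo} ∋ x has {delta, echo} ∩ (A ∖ {echo}) = ∅, so x is NOT a limit point.
  x = foxtrot: open {delta, foxtrot, golf} ∋ x has {delta, foxtrot, golf} ∩ (A ∖ {foxtrot}) = ∅, so x is NOT a limit point.
  x = golf: open {delta, golf} ∋ x has {delta, golf} ∩ (A ∖ {golf}) = ∅, so x is NOT a limit point.
Collecting: A' = ∅.


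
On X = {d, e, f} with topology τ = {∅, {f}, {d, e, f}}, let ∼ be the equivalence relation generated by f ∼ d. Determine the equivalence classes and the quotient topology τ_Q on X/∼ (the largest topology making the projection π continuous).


X/∼ = {[d=f], [e]}; |τ_Q| = 2.

Equivalence classes: [d=f], [e].
Quotient map π: X → X/∼ sends d ↦ [d=f], e ↦ [e], f ↦ [d=f].
For each subset V ⊆ X/∼, compute π^{-1}(V) ⊆ X and check whether π^{-1}(V) ∈ τ. V is open in τ_Q iff π^{-1}(V) ∈ τ.
  V = {}: π^{-1}(V) = ∅ ∈ τ ✓.
  V = {[d=f]}: π^{-1}(V) = {d, f} ∉ τ ✗.
  V = {[e]}: π^{-1}(V) = {e} ∉ τ ✗.
  V = {[d=f], [e]}: π^{-1}(V) = {d, e, f} ∈ τ ✓.
Open sets in the quotient: τ_Q = {{}, {[d=f], [e]}} (2 elements).


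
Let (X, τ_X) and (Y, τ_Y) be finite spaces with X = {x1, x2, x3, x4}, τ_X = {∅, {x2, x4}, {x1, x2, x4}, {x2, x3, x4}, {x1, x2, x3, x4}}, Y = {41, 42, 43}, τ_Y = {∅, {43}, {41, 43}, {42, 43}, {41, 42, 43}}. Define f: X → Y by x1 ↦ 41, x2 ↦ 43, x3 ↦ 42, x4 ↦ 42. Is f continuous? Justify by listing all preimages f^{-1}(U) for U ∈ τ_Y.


f is NOT continuous.

Compute f^{-1}(U) for each U ∈ τ_Y:
  U = ∅: f^{-1}(U) = ∅ ∈ τ_X ✓.
  U = {43}: f^{-1}(U) = {x2} ∉ τ_X ✗.
  U = {41, 43}: f^{-1}(U) = {x1, x2} ∉ τ_X ✗.
  U = {42, 43}: f^{-1}(U) = {x2, x3, x4} ∈ τ_X ✓.
  U = {41, 42, 43}: f^{-1}(U) = {x1, x2, x3, x4} ∈ τ_X ✓.
Found U = {43} with f^{-1}(U) = {x2} not in τ_X. Therefore f is NOT continuous.


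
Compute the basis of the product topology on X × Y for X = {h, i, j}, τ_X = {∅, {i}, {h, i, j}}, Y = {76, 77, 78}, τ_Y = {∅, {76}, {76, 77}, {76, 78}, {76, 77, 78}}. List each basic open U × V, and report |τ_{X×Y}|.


Basis B = {∅ × ∅, {i} × {76}, {i} × {76, 77}, {i} × {76, 78}, {h, i, j} × {76}, {i} × {76, 77, 78}, {h, i, j} × {76, 77}, {h, i, j} × {76, 78}, {h, i, j} × {76, 77, 78}}; |τ_{X×Y}| = 14.

Enumerate products U × V with U ∈ τ_X, V ∈ τ_Y (deduplicated):
  ∅ × ∅ = {} (∅)
  {i} × {76} = {(i,76)}
  {i} × {76, 77} = {(i,76), (i,77)}
  {i} × {76, 78} = {(i,76), (i,78)}
  {h, i, j} × {76} = {(h,76), (i,76), (j,76)}
  {i} × {76, 77, 78} = {(i,76), (i,77), (i,78)}
  {h, i, j} × {76, 77} = {(h,76), (h,77), (i,76), (i,77), (j,76), (j,77)}
  {h, i, j} × {76, 78} = {(h,76), (h,78), (i,76), (i,78), (j,76), (j,78)}
  {h, i, j} × {76, 77, 78} = {(h,76), (h,77), (h,78), (i,76), (i,77), (i,78), (j,76), (j,77), (j,78)}
These 9 distinct sets form the basis B.
Close under arbitrary unions to get τ_{X×Y}; counting gives |τ_{X×Y}| = 14.


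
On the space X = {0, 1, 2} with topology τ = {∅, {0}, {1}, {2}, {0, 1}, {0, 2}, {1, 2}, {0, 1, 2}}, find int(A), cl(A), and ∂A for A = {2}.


int(A) = {2}, cl(A) = {2}, ∂A = ∅.

Closed sets in (X, τ) are complements of opens:
  closed(X, τ) = {∅, {0}, {1}, {2}, {0, 1}, {0, 2}, {1, 2}, {0, 1, 2}}.
int(A) = ⋃ {U ∈ τ : U ⊆ A}. Opens contained in A: ∅, {2}.
Taking the union of these: int(A) = {2}.
cl(A) = ⋂ {C closed : A ⊆ C}. Closed sets containing A: {2}, {0, 2}, {1, 2}, {0, 1, 2}.
Intersecting these: cl(A) = {2}.
∂A = cl(A) ∖ int(A) = {2} ∖ {2} = ∅.


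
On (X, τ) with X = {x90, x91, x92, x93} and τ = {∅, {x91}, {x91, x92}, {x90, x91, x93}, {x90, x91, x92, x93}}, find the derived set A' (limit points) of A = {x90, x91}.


A' = {x90, x92, x93}

For each x ∈ X, list the open sets U ∈ τ with x ∈ U, then check whether U ∩ (A ∖ {x}) ≠ ∅ for every such U.
  x = x90: opens ∋ x are {x90, x91, x93}, {x90, x91, x92, x93}; each meets A ∖ {x90}, so x IS a limit point.
  x = x91: open {x91} ∋ x has {x91} ∩ (A ∖ {x91}) = ∅, so x is NOT a limit point.
  x = x92: opens ∋ x are {x91, x92}, {x90, x91, x92, x93}; each meets A ∖ {x92}, so x IS a limit point.
  x = x93: opens ∋ x are {x90, x91, x93}, {x90, x91, x92, x93}; each meets A ∖ {x93}, so x IS a limit point.
Collecting: A' = {x90, x92, x93}.


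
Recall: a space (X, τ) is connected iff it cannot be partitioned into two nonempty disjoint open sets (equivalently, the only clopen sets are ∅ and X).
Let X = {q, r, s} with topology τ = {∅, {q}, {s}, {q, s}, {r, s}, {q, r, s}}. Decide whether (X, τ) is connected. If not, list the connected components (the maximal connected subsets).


(X, τ) is disconnected; components = [{q}, {r, s}].

Find clopen sets (U ∈ τ with X ∖ U ∈ τ):
  U = ∅, X ∖ U = {q, r, s} — both open, so U is clopen.
  U = {q}, X ∖ U = {r, s} — both open, so U is clopen.
  U = {r, s}, X ∖ U = {q} — both open, so U is clopen.
  U = {q, r, s}, X ∖ U = ∅ — both open, so U is clopen.
Nontrivial clopen(s) exist: e.g. {q}. So (X, τ) is disconnected.
Compute connected components by grouping points that agree on all clopens:
  component: {q}
  component: {r, s}


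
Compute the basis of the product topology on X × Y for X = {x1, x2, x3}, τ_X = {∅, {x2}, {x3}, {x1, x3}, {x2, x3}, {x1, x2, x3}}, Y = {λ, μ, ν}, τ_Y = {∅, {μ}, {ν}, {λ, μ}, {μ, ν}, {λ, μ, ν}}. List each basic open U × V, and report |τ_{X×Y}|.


Basis B = {∅ × ∅, {x2} × {μ}, {x2} × {ν}, {x3} × {μ}, {x3} × {ν}, {x1, x3} × {μ}, {x1, x3} × {ν}, {x2} × {λ, μ}, {x2} × {μ, ν}, {x2, x3} × {μ}, {x2, x3} × {ν}, {x3} × {λ, μ}, {x3} × {μ, ν}, {x1, x2, x3} × {μ}, {x1, x2, x3} × {ν}, {x2} × {λ, μ, ν}, {x3} × {λ, μ, ν}, {x1, x3} × {λ, μ}, {x1, x3} × {μ, ν}, {x2, x3} × {λ, μ}, {x2, x3} × {μ, ν}, {x1, x3} × {λ, μ, ν}, {x1, x2, x3} × {λ, μ}, {x1, x2, x3} × {μ, ν}, {x2, x3} × {λ, μ, ν}, {x1, x2, x3} × {λ, μ, ν}}; |τ_{X×Y}| = 108.

Enumerate products U × V with U ∈ τ_X, V ∈ τ_Y (deduplicated):
  ∅ × ∅ = {} (∅)
  {x2} × {μ} = {(x2,μ)}
  {x2} × {ν} = {(x2,ν)}
  {x3} × {μ} = {(x3,μ)}
  {x3} × {ν} = {(x3,ν)}
  {x1, x3} × {μ} = {(x1,μ), (x3,μ)}
  {x1, x3} × {ν} = {(x1,ν), (x3,ν)}
  {x2} × {λ, μ} = {(x2,λ), (x2,μ)}
  {x2} × {μ, ν} = {(x2,μ), (x2,ν)}
  {x2, x3} × {μ} = {(x2,μ), (x3,μ)}
  {x2, x3} × {ν} = {(x2,ν), (x3,ν)}
  {x3} × {λ, μ} = {(x3,λ), (x3,μ)}
  {x3} × {μ, ν} = {(x3,μ), (x3,ν)}
  {x1, x2, x3} × {μ} = {(x1,μ), (x2,μ), (x3,μ)}
  {x1, x2, x3} × {ν} = {(x1,ν), (x2,ν), (x3,ν)}
  {x2} × {λ, μ, ν} = {(x2,λ), (x2,μ), (x2,ν)}
  {x3} × {λ, μ, ν} = {(x3,λ), (x3,μ), (x3,ν)}
  {x1, x3} × {λ, μ} = {(x1,λ), (x1,μ), (x3,λ), (x3,μ)}
  {x1, x3} × {μ, ν} = {(x1,μ), (x1,ν), (x3,μ), (x3,ν)}
  {x2, x3} × {λ, μ} = {(x2,λ), (x2,μ), (x3,λ), (x3,μ)}
  {x2, x3} × {μ, ν} = {(x2,μ), (x2,ν), (x3,μ), (x3,ν)}
  {x1, x3} × {λ, μ, ν} = {(x1,λ), (x1,μ), (x1,ν), (x3,λ), (x3,μ), (x3,ν)}
  {x1, x2, x3} × {λ, μ} = {(x1,λ), (x1,μ), (x2,λ), (x2,μ), (x3,λ), (x3,μ)}
  {x1, x2, x3} × {μ, ν} = {(x1,μ), (x1,ν), (x2,μ), (x2,ν), (x3,μ), (x3,ν)}
  {x2, x3} × {λ, μ, ν} = {(x2,λ), (x2,μ), (x2,ν), (x3,λ), (x3,μ), (x3,ν)}
  {x1, x2, x3} × {λ, μ, ν} = {(x1,λ), (x1,μ), (x1,ν), (x2,λ), (x2,μ), (x2,ν), (x3,λ), (x3,μ), (x3,ν)}
These 26 distinct sets form the basis B.
Close under arbitrary unions to get τ_{X×Y}; counting gives |τ_{X×Y}| = 108.


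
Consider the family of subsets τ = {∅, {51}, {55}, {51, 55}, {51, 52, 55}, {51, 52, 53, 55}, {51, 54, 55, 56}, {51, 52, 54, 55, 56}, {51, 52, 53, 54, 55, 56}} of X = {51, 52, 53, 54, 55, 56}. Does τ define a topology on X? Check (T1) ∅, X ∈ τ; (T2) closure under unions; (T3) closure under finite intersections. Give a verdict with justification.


τ IS a topology on X.

Axiom (T1): ∅ ∈ τ? Yes; X ∈ τ? Yes.
Axiom (T2/T3): check pairwise unions and intersections of members of τ.
All pairwise intersections and unions checked — each lies in τ. Therefore τ satisfies (T1), (T2), (T3): it IS a topology on X.


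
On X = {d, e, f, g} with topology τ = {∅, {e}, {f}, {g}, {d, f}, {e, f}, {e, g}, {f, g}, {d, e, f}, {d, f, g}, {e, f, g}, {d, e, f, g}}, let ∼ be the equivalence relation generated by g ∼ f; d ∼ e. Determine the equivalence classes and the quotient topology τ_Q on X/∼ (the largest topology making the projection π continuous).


X/∼ = {[d=e], [f=g]}; |τ_Q| = 3.

Equivalence classes: [d=e], [f=g].
Quotient map π: X → X/∼ sends d ↦ [d=e], e ↦ [d=e], f ↦ [f=g], g ↦ [f=g].
For each subset V ⊆ X/∼, compute π^{-1}(V) ⊆ X and check whether π^{-1}(V) ∈ τ. V is open in τ_Q iff π^{-1}(V) ∈ τ.
  V = {}: π^{-1}(V) = ∅ ∈ τ ✓.
  V = {[d=e]}: π^{-1}(V) = {d, e} ∉ τ ✗.
  V = {[f=g]}: π^{-1}(V) = {f, g} ∈ τ ✓.
  V = {[d=e], [f=g]}: π^{-1}(V) = {d, e, f, g} ∈ τ ✓.
Open sets in the quotient: τ_Q = {{}, {[f=g]}, {[d=e], [f=g]}} (3 elements).


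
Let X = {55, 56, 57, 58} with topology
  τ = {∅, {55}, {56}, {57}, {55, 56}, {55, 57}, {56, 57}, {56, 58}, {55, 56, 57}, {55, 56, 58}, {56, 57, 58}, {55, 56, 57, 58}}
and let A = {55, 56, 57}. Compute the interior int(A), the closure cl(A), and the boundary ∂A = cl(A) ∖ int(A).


int(A) = {55, 56, 57}, cl(A) = {55, 56, 57, 58}, ∂A = {58}.

Closed sets in (X, τ) are complements of opens:
  closed(X, τ) = {∅, {55}, {57}, {58}, {55, 57}, {55, 58}, {56, 58}, {57, 58}, {55, 56, 58}, {55, 57, 58}, {56, 57, 58}, {55, 56, 57, 58}}.
int(A) = ⋃ {U ∈ τ : U ⊆ A}. Opens contained in A: ∅, {55}, {56}, {57}, {55, 56}, {55, 57}, {56, 57}, {55, 56, 57}.
Taking the union of these: int(A) = {55, 56, 57}.
cl(A) = ⋂ {C closed : A ⊆ C}. Closed sets containing A: {55, 56, 57, 58}.
Intersecting these: cl(A) = {55, 56, 57, 58}.
∂A = cl(A) ∖ int(A) = {55, 56, 57, 58} ∖ {55, 56, 57} = {58}.


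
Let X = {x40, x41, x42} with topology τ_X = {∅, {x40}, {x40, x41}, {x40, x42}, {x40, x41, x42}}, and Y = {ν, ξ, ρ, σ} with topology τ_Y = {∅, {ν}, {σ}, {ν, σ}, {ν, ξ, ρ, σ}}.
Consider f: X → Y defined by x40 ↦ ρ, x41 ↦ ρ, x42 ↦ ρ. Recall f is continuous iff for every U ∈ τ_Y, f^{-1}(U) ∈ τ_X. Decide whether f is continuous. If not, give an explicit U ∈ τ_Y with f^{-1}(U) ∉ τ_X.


f IS continuous.

Compute f^{-1}(U) for each U ∈ τ_Y:
  U = ∅: f^{-1}(U) = ∅ ∈ τ_X ✓.
  U = {ν}: f^{-1}(U) = ∅ ∈ τ_X ✓.
  U = {σ}: f^{-1}(U) = ∅ ∈ τ_X ✓.
  U = {ν, σ}: f^{-1}(U) = ∅ ∈ τ_X ✓.
  U = {ν, ξ, ρ, σ}: f^{-1}(U) = {x40, x41, x42} ∈ τ_X ✓.
Every preimage lies in τ_X, so f IS continuous.


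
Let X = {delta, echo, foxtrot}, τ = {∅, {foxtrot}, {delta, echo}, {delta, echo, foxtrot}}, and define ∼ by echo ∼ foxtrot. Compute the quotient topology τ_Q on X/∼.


X/∼ = {[delta], [echo=foxtrot]}; |τ_Q| = 2.

Equivalence classes: [delta], [echo=foxtrot].
Quotient map π: X → X/∼ sends delta ↦ [delta], echo ↦ [echo=foxtrot], foxtrot ↦ [echo=foxtrot].
For each subset V ⊆ X/∼, compute π^{-1}(V) ⊆ X and check whether π^{-1}(V) ∈ τ. V is open in τ_Q iff π^{-1}(V) ∈ τ.
  V = {}: π^{-1}(V) = ∅ ∈ τ ✓.
  V = {[delta]}: π^{-1}(V) = {delta} ∉ τ ✗.
  V = {[echo=foxtrot]}: π^{-1}(V) = {echo, foxtrot} ∉ τ ✗.
  V = {[delta], [echo=foxtrot]}: π^{-1}(V) = {delta, echo, foxtrot} ∈ τ ✓.
Open sets in the quotient: τ_Q = {{}, {[delta], [echo=foxtrot]}} (2 elements).


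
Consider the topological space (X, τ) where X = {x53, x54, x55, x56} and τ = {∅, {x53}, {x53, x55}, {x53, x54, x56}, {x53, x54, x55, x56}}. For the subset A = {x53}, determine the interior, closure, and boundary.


int(A) = {x53}, cl(A) = {x53, x54, x55, x56}, ∂A = {x54, x55, x56}.

Closed sets in (X, τ) are complements of opens:
  closed(X, τ) = {∅, {x55}, {x54, x56}, {x54, x55, x56}, {x53, x54, x55, x56}}.
int(A) = ⋃ {U ∈ τ : U ⊆ A}. Opens contained in A: ∅, {x53}.
Taking the union of these: int(A) = {x53}.
cl(A) = ⋂ {C closed : A ⊆ C}. Closed sets containing A: {x53, x54, x55, x56}.
Intersecting these: cl(A) = {x53, x54, x55, x56}.
∂A = cl(A) ∖ int(A) = {x53, x54, x55, x56} ∖ {x53} = {x54, x55, x56}.


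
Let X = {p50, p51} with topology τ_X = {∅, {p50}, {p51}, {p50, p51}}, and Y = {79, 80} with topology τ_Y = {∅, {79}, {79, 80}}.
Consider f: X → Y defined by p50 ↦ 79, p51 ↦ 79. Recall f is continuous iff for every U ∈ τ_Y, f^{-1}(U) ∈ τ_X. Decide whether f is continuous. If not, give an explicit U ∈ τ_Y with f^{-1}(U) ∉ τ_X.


f IS continuous.

Compute f^{-1}(U) for each U ∈ τ_Y:
  U = ∅: f^{-1}(U) = ∅ ∈ τ_X ✓.
  U = {79}: f^{-1}(U) = {p50, p51} ∈ τ_X ✓.
  U = {79, 80}: f^{-1}(U) = {p50, p51} ∈ τ_X ✓.
Every preimage lies in τ_X, so f IS continuous.


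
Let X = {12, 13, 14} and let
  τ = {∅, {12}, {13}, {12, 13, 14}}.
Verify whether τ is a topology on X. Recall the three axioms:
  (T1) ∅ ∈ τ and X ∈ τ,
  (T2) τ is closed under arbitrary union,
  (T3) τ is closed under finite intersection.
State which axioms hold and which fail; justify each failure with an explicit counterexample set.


τ is NOT a topology on X.

Axiom (T1): ∅ ∈ τ? Yes; X ∈ τ? Yes.
Axiom (T2/T3): check pairwise unions and intersections of members of τ.
Counterexample for (T2): {12} ∪ {13} = {12, 13} ∉ τ. Therefore τ is NOT a topology.


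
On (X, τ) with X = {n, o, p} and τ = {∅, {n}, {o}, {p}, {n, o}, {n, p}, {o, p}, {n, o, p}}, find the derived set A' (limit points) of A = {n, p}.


A' = ∅

For each x ∈ X, list the open sets U ∈ τ with x ∈ U, then check whether U ∩ (A ∖ {x}) ≠ ∅ for every such U.
  x = n: open {n} ∋ x has {n} ∩ (A ∖ {n}) = ∅, so x is NOT a limit point.
  x = o: open {o} ∋ x has {o} ∩ (A ∖ {o}) = ∅, so x is NOT a limit point.
  x = p: open {p} ∋ x has {p} ∩ (A ∖ {p}) = ∅, so x is NOT a limit point.
Collecting: A' = ∅.


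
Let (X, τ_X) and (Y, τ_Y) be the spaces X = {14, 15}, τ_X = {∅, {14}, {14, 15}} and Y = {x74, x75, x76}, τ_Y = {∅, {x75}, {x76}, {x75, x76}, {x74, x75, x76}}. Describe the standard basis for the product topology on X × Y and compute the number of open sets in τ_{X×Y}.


Basis B = {∅ × ∅, {14} × {x75}, {14} × {x76}, {14} × {x75, x76}, {14, 15} × {x75}, {14, 15} × {x76}, {14} × {x74, x75, x76}, {14, 15} × {x75, x76}, {14, 15} × {x74, x75, x76}}; |τ_{X×Y}| = 14.

Enumerate products U × V with U ∈ τ_X, V ∈ τ_Y (deduplicated):
  ∅ × ∅ = {} (∅)
  {14} × {x75} = {(14,x75)}
  {14} × {x76} = {(14,x76)}
  {14} × {x75, x76} = {(14,x75), (14,x76)}
  {14, 15} × {x75} = {(14,x75), (15,x75)}
  {14, 15} × {x76} = {(14,x76), (15,x76)}
  {14} × {x74, x75, x76} = {(14,x74), (14,x75), (14,x76)}
  {14, 15} × {x75, x76} = {(14,x75), (14,x76), (15,x75), (15,x76)}
  {14, 15} × {x74, x75, x76} = {(14,x74), (14,x75), (14,x76), (15,x74), (15,x75), (15,x76)}
These 9 distinct sets form the basis B.
Close under arbitrary unions to get τ_{X×Y}; counting gives |τ_{X×Y}| = 14.


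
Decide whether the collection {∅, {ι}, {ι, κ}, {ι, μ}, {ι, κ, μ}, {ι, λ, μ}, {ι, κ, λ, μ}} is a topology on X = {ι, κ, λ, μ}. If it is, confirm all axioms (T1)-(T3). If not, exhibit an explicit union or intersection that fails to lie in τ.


τ IS a topology on X.

Axiom (T1): ∅ ∈ τ? Yes; X ∈ τ? Yes.
Axiom (T2/T3): check pairwise unions and intersections of members of τ.
All pairwise intersections and unions checked — each lies in τ. Therefore τ satisfies (T1), (T2), (T3): it IS a topology on X.


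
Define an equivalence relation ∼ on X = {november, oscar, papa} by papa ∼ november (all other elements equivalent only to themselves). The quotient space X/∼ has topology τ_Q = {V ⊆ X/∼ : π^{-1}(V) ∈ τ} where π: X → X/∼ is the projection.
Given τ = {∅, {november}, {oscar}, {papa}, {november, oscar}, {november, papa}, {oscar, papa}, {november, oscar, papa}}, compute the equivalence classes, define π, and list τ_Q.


X/∼ = {[november=papa], [oscar]}; |τ_Q| = 4.

Equivalence classes: [november=papa], [oscar].
Quotient map π: X → X/∼ sends november ↦ [november=papa], oscar ↦ [oscar], papa ↦ [november=papa].
For each subset V ⊆ X/∼, compute π^{-1}(V) ⊆ X and check whether π^{-1}(V) ∈ τ. V is open in τ_Q iff π^{-1}(V) ∈ τ.
  V = {}: π^{-1}(V) = ∅ ∈ τ ✓.
  V = {[november=papa]}: π^{-1}(V) = {november, papa} ∈ τ ✓.
  V = {[oscar]}: π^{-1}(V) = {oscar} ∈ τ ✓.
  V = {[november=papa], [oscar]}: π^{-1}(V) = {november, oscar, papa} ∈ τ ✓.
Open sets in the quotient: τ_Q = {{}, {[november=papa]}, {[oscar]}, {[november=papa], [oscar]}} (4 elements).


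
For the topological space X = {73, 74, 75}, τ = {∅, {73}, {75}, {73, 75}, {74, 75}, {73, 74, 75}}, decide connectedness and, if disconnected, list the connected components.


(X, τ) is disconnected; components = [{73}, {74, 75}].

Find clopen sets (U ∈ τ with X ∖ U ∈ τ):
  U = ∅, X ∖ U = {73, 74, 75} — both open, so U is clopen.
  U = {73}, X ∖ U = {74, 75} — both open, so U is clopen.
  U = {74, 75}, X ∖ U = {73} — both open, so U is clopen.
  U = {73, 74, 75}, X ∖ U = ∅ — both open, so U is clopen.
Nontrivial clopen(s) exist: e.g. {74, 75}. So (X, τ) is disconnected.
Compute connected components by grouping points that agree on all clopens:
  component: {73}
  component: {74, 75}
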